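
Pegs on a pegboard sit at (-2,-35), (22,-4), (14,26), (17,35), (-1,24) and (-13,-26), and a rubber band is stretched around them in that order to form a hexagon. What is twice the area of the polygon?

Using the shoelace formula, 2A = |[(-2)·(-4) − 22·(-35)] + [22·26 − 14·(-4)] + [14·35 − 17·26] + [17·24 − (-1)·35] + [(-1)·(-26) − (-13)·24] + [(-13)·(-35) − (-2)·(-26)]| = 2638, so the area is 1319.

2638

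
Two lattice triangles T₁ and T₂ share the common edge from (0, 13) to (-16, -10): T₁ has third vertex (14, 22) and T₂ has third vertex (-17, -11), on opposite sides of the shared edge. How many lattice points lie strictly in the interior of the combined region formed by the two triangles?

91

The union is the simple quadrilateral with vertices (0, 13), (14, 22), (-16, -10), (-17, -11) in order.
The shoelace formula gives twice the area as |[0·22 − 14·13] + [14·(-10) − (-16)·22] + [(-16)·(-11) − (-17)·(-10)] + [(-17)·13 − 0·(-11)]| = 185, so the area is 92.5.
The number of boundary lattice points is Σ gcd(|Δx|,|Δy|) = gcd(14,9) + gcd(30,32) + gcd(1,1) + gcd(17,24) = 1+2+1+1 = 5.
By Pick's theorem I = A − B/2 + 1 = 92.5 − 5/2 + 1 = 91.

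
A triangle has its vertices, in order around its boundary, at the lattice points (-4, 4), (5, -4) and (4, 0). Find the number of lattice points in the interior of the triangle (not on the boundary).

Using the shoelace formula, 2A = |[(-4)·(-4) − 5·4] + [5·0 − 4·(-4)] + [4·4 − (-4)·0]| = 28, so the area is 14.
The number of boundary lattice points is Σ gcd(|Δx|,|Δy|) = gcd(9,8) + gcd(1,4) + gcd(8,4) = 1+1+4 = 6.
By Pick's theorem A = I + B/2 − 1, so I = 14 − 6/2 + 1 = 12.

12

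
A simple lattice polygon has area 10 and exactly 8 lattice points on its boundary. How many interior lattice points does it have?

7

From Pick's theorem, I = A − B/2 + 1 = 10 − 8/2 + 1 = 7.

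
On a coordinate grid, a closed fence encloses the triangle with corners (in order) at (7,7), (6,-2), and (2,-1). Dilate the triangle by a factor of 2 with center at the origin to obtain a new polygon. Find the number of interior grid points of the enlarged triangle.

Using the shoelace formula, 2A = |[7·(-2) − 6·7] + [6·(-1) − 2·(-2)] + [2·7 − 7·(-1)]| = 37, so the area is 37/2.
Along each edge there are gcd(|Δx|,|Δy|)+1 lattice points, so counting each shared vertex once the boundary has gcd(1,9) + gcd(4,1) + gcd(5,8) = 1+1+1 = 3.
Scaling by 2 multiplies the area by 2² = 4 (so the new area is 74) and multiplies the boundary lattice-point count by 2, giving 6.
By Pick's theorem, the interior count of the dilated polygon is 74 − 6/2 + 1 = 72.

72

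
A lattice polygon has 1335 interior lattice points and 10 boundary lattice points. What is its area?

By Pick's theorem, A = I + B/2 − 1 = 1335 + 10/2 − 1 = 1339.

1339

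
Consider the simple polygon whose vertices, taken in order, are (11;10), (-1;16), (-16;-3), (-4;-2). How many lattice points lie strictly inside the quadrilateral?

Using the shoelace formula, 2A = |(11·16 − (-1)·10) + ((-1)·(-3) − (-16)·16) + ((-16)·(-2) − (-4)·(-3)) + ((-4)·10 − 11·(-2))| = 447, so the area is 447/2.
Along each edge there are gcd(|Δx|,|Δy|)+1 lattice points, so counting each shared vertex once the boundary has gcd(12,6) + gcd(15,19) + gcd(12,1) + gcd(15,12) = 6+1+1+3 = 11.
Pick's theorem gives I = A − B/2 + 1 = 447/2 − 11/2 + 1 = 219.

219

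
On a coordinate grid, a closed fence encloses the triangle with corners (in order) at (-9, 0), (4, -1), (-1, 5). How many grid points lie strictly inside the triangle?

36

By the shoelace formula, twice the signed area is |((-9)·(-1) − 4·0) + (4·5 − (-1)·(-1)) + ((-1)·0 − (-9)·5)| = 73, so the area is 36.5.
Along each edge there are gcd(|Δx|,|Δy|)+1 lattice points, so counting each shared vertex once the boundary has gcd(13,1) + gcd(5,6) + gcd(8,5) = 1+1+1 = 3.
Pick's theorem gives I = A − B/2 + 1 = 36.5 − 3/2 + 1 = 36.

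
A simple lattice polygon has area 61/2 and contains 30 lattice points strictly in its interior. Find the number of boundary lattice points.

Pick's theorem gives A = I + B/2 − 1, so B = 2(A − I + 1) = 2(61/2 − 30 + 1) = 3.

3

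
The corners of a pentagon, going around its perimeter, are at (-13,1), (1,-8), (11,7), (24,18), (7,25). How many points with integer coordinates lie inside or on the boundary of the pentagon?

By the shoelace formula, twice the signed area is |((-13)·(-8) − 1·1) + (1·7 − 11·(-8)) + (11·18 − 24·7) + (24·25 − 7·18) + (7·1 − (-13)·25)| = 1034, so the area is 517.
The number of boundary lattice points is Σ gcd(|Δx|,|Δy|) = gcd(14,9) + gcd(10,15) + gcd(13,11) + gcd(17,7) + gcd(20,24) = 1+5+1+1+4 = 12.
Pick's theorem gives I = A − B/2 + 1 = 517 − 12/2 + 1 = 512, so the closed region contains I + B = 512 + 12 = 524 lattice points.

524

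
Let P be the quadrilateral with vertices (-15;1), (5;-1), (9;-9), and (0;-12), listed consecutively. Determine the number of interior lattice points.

153

The shoelace formula gives twice the area as |[(-15)·(-1) − 5·1] + [5·(-9) − 9·(-1)] + [9·(-12) − 0·(-9)] + [0·1 − (-15)·(-12)]| = 314, so the area is 157.
Summing gcd(|Δx|,|Δy|) over the edges gives the boundary count: gcd(20,2) + gcd(4,8) + gcd(9,3) + gcd(15,13) = 2+4+3+1 = 10.
By Pick's theorem A = I + B/2 − 1, so I = 157 − 10/2 + 1 = 153.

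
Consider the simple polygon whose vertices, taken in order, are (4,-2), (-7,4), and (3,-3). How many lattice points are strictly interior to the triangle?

8

The shoelace formula gives twice the area as |(4·4 − (-7)·(-2)) + ((-7)·(-3) − 3·4) + (3·(-2) − 4·(-3))| = 17, so the area is 17/2.
The number of boundary lattice points is Σ gcd(|Δx|,|Δy|) = gcd(11,6) + gcd(10,7) + gcd(1,1) = 1+1+1 = 3.
By Pick's theorem A = I + B/2 − 1, so I = 17/2 − 3/2 + 1 = 8.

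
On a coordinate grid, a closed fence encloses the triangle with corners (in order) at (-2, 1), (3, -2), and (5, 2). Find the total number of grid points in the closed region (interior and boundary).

By the shoelace formula, twice the signed area is |[(-2)·(-2) − 3·1] + [3·2 − 5·(-2)] + [5·1 − (-2)·2]| = 26, so the area is 13.
Along each edge there are gcd(|Δx|,|Δy|)+1 lattice points, so counting each shared vertex once the boundary has gcd(5,3) + gcd(2,4) + gcd(7,1) = 1+2+1 = 4.
Pick's theorem gives I = A − B/2 + 1 = 13 − 4/2 + 1 = 12, so the closed region contains I + B = 12 + 4 = 16 lattice points.

16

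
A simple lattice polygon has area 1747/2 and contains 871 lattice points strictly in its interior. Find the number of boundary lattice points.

7

Pick's theorem gives A = I + B/2 − 1, so B = 2(A − I + 1) = 2(1747/2 − 871 + 1) = 7.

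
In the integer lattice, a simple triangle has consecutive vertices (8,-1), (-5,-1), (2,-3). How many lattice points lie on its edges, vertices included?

16

The number of boundary lattice points is Σ gcd(|Δx|,|Δy|) = gcd(13,0) + gcd(7,2) + gcd(6,2) = 13+1+2 = 16.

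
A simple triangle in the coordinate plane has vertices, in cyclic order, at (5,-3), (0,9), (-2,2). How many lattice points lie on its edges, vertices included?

3

The number of boundary lattice points is Σ gcd(|Δx|,|Δy|) = gcd(5,12) + gcd(2,7) + gcd(7,5) = 1+1+1 = 3.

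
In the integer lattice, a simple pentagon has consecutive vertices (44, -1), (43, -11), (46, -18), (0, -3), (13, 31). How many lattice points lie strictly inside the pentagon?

The shoelace formula gives twice the area as |(44·(-11) − 43·(-1)) + (43·(-18) − 46·(-11)) + (46·(-3) − 0·(-18)) + (0·31 − 13·(-3)) + (13·(-1) − 44·31)| = 2185, so the area is 1092.5.
Summing gcd(|Δx|,|Δy|) over the edges gives the boundary count: gcd(1,10) + gcd(3,7) + gcd(46,15) + gcd(13,34) + gcd(31,32) = 1+1+1+1+1 = 5.
Pick's theorem gives I = A − B/2 + 1 = 1092.5 − 5/2 + 1 = 1091.

1091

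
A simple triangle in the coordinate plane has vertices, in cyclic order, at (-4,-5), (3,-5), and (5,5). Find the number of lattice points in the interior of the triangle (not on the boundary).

Using the shoelace formula, 2A = |[(-4)·(-5) − 3·(-5)] + [3·5 − 5·(-5)] + [5·(-5) − (-4)·5]| = 70, so the area is 35.
The number of boundary lattice points is Σ gcd(|Δx|,|Δy|) = gcd(7,0) + gcd(2,10) + gcd(9,10) = 7+2+1 = 10.
By Pick's theorem A = I + B/2 − 1, so I = 35 − 10/2 + 1 = 31.

31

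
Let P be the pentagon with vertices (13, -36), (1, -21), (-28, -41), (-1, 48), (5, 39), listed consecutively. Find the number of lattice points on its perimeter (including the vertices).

Along each edge there are gcd(|Δx|,|Δy|)+1 lattice points, so counting each shared vertex once the boundary has gcd(12,15) + gcd(29,20) + gcd(27,89) + gcd(6,9) + gcd(8,75) = 3+1+1+3+1 = 9.

9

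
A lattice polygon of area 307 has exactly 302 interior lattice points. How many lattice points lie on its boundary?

12

Pick's theorem gives A = I + B/2 − 1, so B = 2(A − I + 1) = 2(307 − 302 + 1) = 12.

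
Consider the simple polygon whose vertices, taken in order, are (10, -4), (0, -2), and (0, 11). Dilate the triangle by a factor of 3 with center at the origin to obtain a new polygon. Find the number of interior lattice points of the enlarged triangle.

By the shoelace formula, twice the signed area is |(10·(-2) − 0·(-4)) + (0·11 − 0·(-2)) + (0·(-4) − 10·11)| = 130, so the area is 65.
Along each edge there are gcd(|Δx|,|Δy|)+1 lattice points, so counting each shared vertex once the boundary has gcd(10,2) + gcd(0,13) + gcd(10,15) = 2+13+5 = 20.
Scaling by 3 multiplies the area by 3² = 9 (so the new area is 585) and multiplies the boundary lattice-point count by 3, giving 60.
By Pick's theorem, the interior count of the dilated polygon is 585 − 60/2 + 1 = 556.

556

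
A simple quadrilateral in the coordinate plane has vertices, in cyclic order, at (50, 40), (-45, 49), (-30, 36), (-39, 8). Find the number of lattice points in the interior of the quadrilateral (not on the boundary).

1651

The shoelace formula gives twice the area as |(50·49 − (-45)·40) + ((-45)·36 − (-30)·49) + ((-30)·8 − (-39)·36) + ((-39)·40 − 50·8)| = 3304, so the area is 1652.
The number of boundary lattice points is Σ gcd(|Δx|,|Δy|) = gcd(95,9) + gcd(15,13) + gcd(9,28) + gcd(89,32) = 1+1+1+1 = 4.
Pick's theorem gives I = A − B/2 + 1 = 1652 − 4/2 + 1 = 1651.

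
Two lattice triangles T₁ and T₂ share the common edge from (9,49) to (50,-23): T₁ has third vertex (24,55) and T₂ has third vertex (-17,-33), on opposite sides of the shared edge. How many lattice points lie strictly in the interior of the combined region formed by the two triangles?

The union is the simple quadrilateral with vertices (9,49), (24,55), (50,-23), (-17,-33) in order.
By the shoelace formula, twice the signed area is |(9·55 − 24·49) + (24·(-23) − 50·55) + (50·(-33) − (-17)·(-23)) + ((-17)·49 − 9·(-33))| = 6560, so the area is 3280.
Summing gcd(|Δx|,|Δy|) over the edges gives the boundary count: gcd(15,6) + gcd(26,78) + gcd(67,10) + gcd(26,82) = 3+26+1+2 = 32.
By Pick's theorem I = A − B/2 + 1 = 3280 − 32/2 + 1 = 3265.

3265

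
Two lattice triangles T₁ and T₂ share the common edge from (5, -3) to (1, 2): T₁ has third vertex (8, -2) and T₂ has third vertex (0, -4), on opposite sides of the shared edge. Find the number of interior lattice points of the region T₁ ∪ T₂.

23

The union is the simple quadrilateral with vertices (5, -3), (8, -2), (1, 2), (0, -4) in order.
The shoelace formula gives twice the area as |[5·(-2) − 8·(-3)] + [8·2 − 1·(-2)] + [1·(-4) − 0·2] + [0·(-3) − 5·(-4)]| = 48, so the area is 24.
Along each edge there are gcd(|Δx|,|Δy|)+1 lattice points, so counting each shared vertex once the boundary has gcd(3,1) + gcd(7,4) + gcd(1,6) + gcd(5,1) = 1+1+1+1 = 4.
By Pick's theorem I = A − B/2 + 1 = 24 − 4/2 + 1 = 23.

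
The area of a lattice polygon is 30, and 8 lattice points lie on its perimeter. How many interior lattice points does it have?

Pick's theorem A = I + B/2 − 1 rearranges to I = A − B/2 + 1 = 30 − 8/2 + 1 = 27.

27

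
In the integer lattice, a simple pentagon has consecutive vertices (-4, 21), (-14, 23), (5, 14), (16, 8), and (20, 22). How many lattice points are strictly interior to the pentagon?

Using the shoelace formula, 2A = |[(-4)·23 − (-14)·21] + [(-14)·14 − 5·23] + [5·8 − 16·14] + [16·22 − 20·8] + [20·21 − (-4)·22]| = 407, so the area is 203.5.
Along each edge there are gcd(|Δx|,|Δy|)+1 lattice points, so counting each shared vertex once the boundary has gcd(10,2) + gcd(19,9) + gcd(11,6) + gcd(4,14) + gcd(24,1) = 2+1+1+2+1 = 7.
By Pick's theorem A = I + B/2 − 1, so I = 203.5 − 7/2 + 1 = 201.

201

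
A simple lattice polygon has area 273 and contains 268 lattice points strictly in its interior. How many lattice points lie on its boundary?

12

Pick's theorem gives A = I + B/2 − 1, so B = 2(A − I + 1) = 2(273 − 268 + 1) = 12.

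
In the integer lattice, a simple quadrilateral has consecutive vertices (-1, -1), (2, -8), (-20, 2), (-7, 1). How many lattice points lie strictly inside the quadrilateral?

70

Using the shoelace formula, 2A = |((-1)·(-8) − 2·(-1)) + (2·2 − (-20)·(-8)) + ((-20)·1 − (-7)·2) + ((-7)·(-1) − (-1)·1)| = 144, so the area is 72.
Along each edge there are gcd(|Δx|,|Δy|)+1 lattice points, so counting each shared vertex once the boundary has gcd(3,7) + gcd(22,10) + gcd(13,1) + gcd(6,2) = 1+2+1+2 = 6.
By Pick's theorem A = I + B/2 − 1, so I = 72 − 6/2 + 1 = 70.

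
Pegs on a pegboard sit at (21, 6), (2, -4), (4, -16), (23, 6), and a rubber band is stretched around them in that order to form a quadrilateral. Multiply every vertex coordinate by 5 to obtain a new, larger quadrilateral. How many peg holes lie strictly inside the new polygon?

3636

Using the shoelace formula, 2A = |[21·(-4) − 2·6] + [2·(-16) − 4·(-4)] + [4·6 − 23·(-16)] + [23·6 − 21·6]| = 292, so the area is 146.
Summing gcd(|Δx|,|Δy|) over the edges gives the boundary count: gcd(19,10) + gcd(2,12) + gcd(19,22) + gcd(2,0) = 1+2+1+2 = 6.
Scaling by 5 multiplies the area by 5² = 25 (so the new area is 3650) and multiplies the boundary lattice-point count by 5, giving 30.
By Pick's theorem, the interior count of the dilated polygon is 3650 − 30/2 + 1 = 3636.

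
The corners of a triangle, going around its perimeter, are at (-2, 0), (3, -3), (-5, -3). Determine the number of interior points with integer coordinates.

7

Using the shoelace formula, 2A = |[(-2)·(-3) − 3·0] + [3·(-3) − (-5)·(-3)] + [(-5)·0 − (-2)·(-3)]| = 24, so the area is 12.
Summing gcd(|Δx|,|Δy|) over the edges gives the boundary count: gcd(5,3) + gcd(8,0) + gcd(3,3) = 1+8+3 = 12.
By Pick's theorem A = I + B/2 − 1, so I = 12 − 12/2 + 1 = 7.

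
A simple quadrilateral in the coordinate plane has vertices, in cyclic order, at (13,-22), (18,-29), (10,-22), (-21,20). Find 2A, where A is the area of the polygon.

147

By the shoelace formula, twice the signed area is |(13·(-29) − 18·(-22)) + (18·(-22) − 10·(-29)) + (10·20 − (-21)·(-22)) + ((-21)·(-22) − 13·20)| = 147, so the area is 147/2.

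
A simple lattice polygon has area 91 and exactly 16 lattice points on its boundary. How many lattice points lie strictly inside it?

84

Pick's theorem A = I + B/2 − 1 rearranges to I = A − B/2 + 1 = 91 − 16/2 + 1 = 84.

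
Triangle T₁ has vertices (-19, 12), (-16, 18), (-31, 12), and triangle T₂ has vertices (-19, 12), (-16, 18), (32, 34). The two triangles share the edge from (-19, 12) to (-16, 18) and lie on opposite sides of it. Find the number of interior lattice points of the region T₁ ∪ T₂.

The union is the simple quadrilateral with vertices (-19, 12), (-31, 12), (-16, 18), (32, 34) in order.
Using the shoelace formula, 2A = |((-19)·12 − (-31)·12) + ((-31)·18 − (-16)·12) + ((-16)·34 − 32·18) + (32·12 − (-19)·34)| = 312, so the area is 156.
The number of boundary lattice points is Σ gcd(|Δx|,|Δy|) = gcd(12,0) + gcd(15,6) + gcd(48,16) + gcd(51,22) = 12+3+16+1 = 32.
By Pick's theorem I = A − B/2 + 1 = 156 − 32/2 + 1 = 141.

141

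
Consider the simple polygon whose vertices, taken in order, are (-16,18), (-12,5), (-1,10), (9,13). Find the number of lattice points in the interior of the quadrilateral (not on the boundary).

141

Using the shoelace formula, 2A = |((-16)·5 − (-12)·18) + ((-12)·10 − (-1)·5) + ((-1)·13 − 9·10) + (9·18 − (-16)·13)| = 288, so the area is 144.
Summing gcd(|Δx|,|Δy|) over the edges gives the boundary count: gcd(4,13) + gcd(11,5) + gcd(10,3) + gcd(25,5) = 1+1+1+5 = 8.
Pick's theorem gives I = A − B/2 + 1 = 144 − 8/2 + 1 = 141.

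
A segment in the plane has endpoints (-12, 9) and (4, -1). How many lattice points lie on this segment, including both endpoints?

The number of lattice points on a segment between lattice points is gcd(|Δx|,|Δy|) + 1 = gcd(16,10) + 1 = 2 + 1 = 3.

3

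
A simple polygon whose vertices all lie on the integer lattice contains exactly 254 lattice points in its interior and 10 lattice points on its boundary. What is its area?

258

By Pick's theorem, A = I + B/2 − 1 = 254 + 10/2 − 1 = 258.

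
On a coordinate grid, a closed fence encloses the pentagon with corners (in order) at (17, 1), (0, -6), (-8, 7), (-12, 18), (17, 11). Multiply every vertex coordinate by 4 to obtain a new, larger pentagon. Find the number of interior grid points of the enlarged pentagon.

6517

By the shoelace formula, twice the signed area is |[17·(-6) − 0·1] + [0·7 − (-8)·(-6)] + [(-8)·18 − (-12)·7] + [(-12)·11 − 17·18] + [17·1 − 17·11]| = 818, so the area is 409.
The number of boundary lattice points is Σ gcd(|Δx|,|Δy|) = gcd(17,7) + gcd(8,13) + gcd(4,11) + gcd(29,7) + gcd(0,10) = 1+1+1+1+10 = 14.
Scaling by 4 multiplies the area by 4² = 16 (so the new area is 6544) and multiplies the boundary lattice-point count by 4, giving 56.
By Pick's theorem, the interior count of the dilated polygon is 6544 − 56/2 + 1 = 6517.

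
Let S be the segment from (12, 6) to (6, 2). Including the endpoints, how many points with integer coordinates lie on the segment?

The number of lattice points on a segment between lattice points is gcd(|Δx|,|Δy|) + 1 = gcd(6,4) + 1 = 2 + 1 = 3.

3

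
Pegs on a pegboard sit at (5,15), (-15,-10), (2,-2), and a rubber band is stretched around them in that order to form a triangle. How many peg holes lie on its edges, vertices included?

The number of boundary lattice points is Σ gcd(|Δx|,|Δy|) = gcd(20,25) + gcd(17,8) + gcd(3,17) = 5+1+1 = 7.

7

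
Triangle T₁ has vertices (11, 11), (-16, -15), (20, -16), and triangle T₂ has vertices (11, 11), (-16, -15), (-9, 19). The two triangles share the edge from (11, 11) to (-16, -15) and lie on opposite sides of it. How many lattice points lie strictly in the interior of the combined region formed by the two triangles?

843

The union is the simple quadrilateral with vertices (11, 11), (20, -16), (-16, -15), (-9, 19) in order.
The shoelace formula gives twice the area as |[11·(-16) − 20·11] + [20·(-15) − (-16)·(-16)] + [(-16)·19 − (-9)·(-15)] + [(-9)·11 − 11·19]| = 1699, so the area is 849.5.
The number of boundary lattice points is Σ gcd(|Δx|,|Δy|) = gcd(9,27) + gcd(36,1) + gcd(7,34) + gcd(20,8) = 9+1+1+4 = 15.
By Pick's theorem I = A − B/2 + 1 = 849.5 − 15/2 + 1 = 843.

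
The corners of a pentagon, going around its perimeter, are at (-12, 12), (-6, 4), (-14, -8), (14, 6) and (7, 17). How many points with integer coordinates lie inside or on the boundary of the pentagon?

332

By the shoelace formula, twice the signed area is |[(-12)·4 − (-6)·12] + [(-6)·(-8) − (-14)·4] + [(-14)·6 − 14·(-8)] + [14·17 − 7·6] + [7·12 − (-12)·17]| = 640, so the area is 320.
Along each edge there are gcd(|Δx|,|Δy|)+1 lattice points, so counting each shared vertex once the boundary has gcd(6,8) + gcd(8,12) + gcd(28,14) + gcd(7,11) + gcd(19,5) = 2+4+14+1+1 = 22.
Pick's theorem gives I = A − B/2 + 1 = 320 − 22/2 + 1 = 310, so the closed region contains I + B = 310 + 22 = 332 lattice points.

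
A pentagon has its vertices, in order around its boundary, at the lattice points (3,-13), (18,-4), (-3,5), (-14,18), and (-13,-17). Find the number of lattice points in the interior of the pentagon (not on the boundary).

Using the shoelace formula, 2A = |[3·(-4) − 18·(-13)] + [18·5 − (-3)·(-4)] + [(-3)·18 − (-14)·5] + [(-14)·(-17) − (-13)·18] + [(-13)·(-13) − 3·(-17)]| = 1008, so the area is 504.
Summing gcd(|Δx|,|Δy|) over the edges gives the boundary count: gcd(15,9) + gcd(21,9) + gcd(11,13) + gcd(1,35) + gcd(16,4) = 3+3+1+1+4 = 12.
Pick's theorem gives I = A − B/2 + 1 = 504 − 12/2 + 1 = 499.

499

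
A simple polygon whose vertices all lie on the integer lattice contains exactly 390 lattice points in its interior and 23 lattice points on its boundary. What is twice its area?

801

By Pick's theorem, A = I + B/2 − 1 = 390 + 23/2 − 1 = 801/2.
Hence 2A = 801.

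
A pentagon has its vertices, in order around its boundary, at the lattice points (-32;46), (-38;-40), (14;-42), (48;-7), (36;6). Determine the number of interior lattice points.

4741

Using the shoelace formula, 2A = |[(-32)·(-40) − (-38)·46] + [(-38)·(-42) − 14·(-40)] + [14·(-7) − 48·(-42)] + [48·6 − 36·(-7)] + [36·46 − (-32)·6]| = 9490, so the area is 4745.
The number of boundary lattice points is Σ gcd(|Δx|,|Δy|) = gcd(6,86) + gcd(52,2) + gcd(34,35) + gcd(12,13) + gcd(68,40) = 2+2+1+1+4 = 10.
By Pick's theorem A = I + B/2 − 1, so I = 4745 − 10/2 + 1 = 4741.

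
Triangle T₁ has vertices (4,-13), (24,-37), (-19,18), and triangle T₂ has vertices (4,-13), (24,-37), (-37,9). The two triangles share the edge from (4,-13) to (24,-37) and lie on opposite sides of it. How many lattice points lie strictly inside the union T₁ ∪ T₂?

The union is the simple quadrilateral with vertices (4,-13), (-19,18), (24,-37), (-37,9) in order.
By the shoelace formula, twice the signed area is |(4·18 − (-19)·(-13)) + ((-19)·(-37) − 24·18) + (24·9 − (-37)·(-37)) + ((-37)·(-13) − 4·9)| = 612, so the area is 306.
Summing gcd(|Δx|,|Δy|) over the edges gives the boundary count: gcd(23,31) + gcd(43,55) + gcd(61,46) + gcd(41,22) = 1+1+1+1 = 4.
By Pick's theorem I = A − B/2 + 1 = 306 − 4/2 + 1 = 305.

305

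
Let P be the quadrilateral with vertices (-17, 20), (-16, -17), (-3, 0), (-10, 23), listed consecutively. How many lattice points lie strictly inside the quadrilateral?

By the shoelace formula, twice the signed area is |[(-17)·(-17) − (-16)·20] + [(-16)·0 − (-3)·(-17)] + [(-3)·23 − (-10)·0] + [(-10)·20 − (-17)·23]| = 680, so the area is 340.
Along each edge there are gcd(|Δx|,|Δy|)+1 lattice points, so counting each shared vertex once the boundary has gcd(1,37) + gcd(13,17) + gcd(7,23) + gcd(7,3) = 1+1+1+1 = 4.
By Pick's theorem A = I + B/2 − 1, so I = 340 − 4/2 + 1 = 339.

339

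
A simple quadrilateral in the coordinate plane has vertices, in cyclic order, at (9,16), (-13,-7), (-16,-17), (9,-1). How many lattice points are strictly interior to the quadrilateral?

279

Using the shoelace formula, 2A = |(9·(-7) − (-13)·16) + ((-13)·(-17) − (-16)·(-7)) + ((-16)·(-1) − 9·(-17)) + (9·16 − 9·(-1))| = 576, so the area is 288.
The number of boundary lattice points is Σ gcd(|Δx|,|Δy|) = gcd(22,23) + gcd(3,10) + gcd(25,16) + gcd(0,17) = 1+1+1+17 = 20.
By Pick's theorem A = I + B/2 − 1, so I = 288 − 20/2 + 1 = 279.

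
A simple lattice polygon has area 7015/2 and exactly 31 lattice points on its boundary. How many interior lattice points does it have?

From Pick's theorem, I = A − B/2 + 1 = 7015/2 − 31/2 + 1 = 3493.

3493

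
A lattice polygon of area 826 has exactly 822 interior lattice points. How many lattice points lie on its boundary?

Pick's theorem gives A = I + B/2 − 1, so B = 2(A − I + 1) = 2(826 − 822 + 1) = 10.

10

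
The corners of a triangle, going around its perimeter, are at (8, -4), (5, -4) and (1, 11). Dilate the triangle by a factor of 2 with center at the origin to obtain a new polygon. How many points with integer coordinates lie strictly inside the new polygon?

86

The shoelace formula gives twice the area as |(8·(-4) − 5·(-4)) + (5·11 − 1·(-4)) + (1·(-4) − 8·11)| = 45, so the area is 45/2.
Summing gcd(|Δx|,|Δy|) over the edges gives the boundary count: gcd(3,0) + gcd(4,15) + gcd(7,15) = 3+1+1 = 5.
Scaling by 2 multiplies the area by 2² = 4 (so the new area is 90) and multiplies the boundary lattice-point count by 2, giving 10.
By Pick's theorem, the interior count of the dilated polygon is 90 − 10/2 + 1 = 86.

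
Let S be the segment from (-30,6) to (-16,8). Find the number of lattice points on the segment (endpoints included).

The number of lattice points on a segment between lattice points is gcd(|Δx|,|Δy|) + 1 = gcd(14,2) + 1 = 2 + 1 = 3.

3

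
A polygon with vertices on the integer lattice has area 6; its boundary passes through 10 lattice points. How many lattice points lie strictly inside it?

From Pick's theorem, I = A − B/2 + 1 = 6 − 10/2 + 1 = 2.

2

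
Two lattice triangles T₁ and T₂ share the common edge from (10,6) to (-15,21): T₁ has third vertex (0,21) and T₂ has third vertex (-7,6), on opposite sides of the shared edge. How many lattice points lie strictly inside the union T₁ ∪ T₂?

The union is the simple quadrilateral with vertices (10,6), (0,21), (-15,21), (-7,6) in order.
The shoelace formula gives twice the area as |[10·21 − 0·6] + [0·21 − (-15)·21] + [(-15)·6 − (-7)·21] + [(-7)·6 − 10·6]| = 480, so the area is 240.
Summing gcd(|Δx|,|Δy|) over the edges gives the boundary count: gcd(10,15) + gcd(15,0) + gcd(8,15) + gcd(17,0) = 5+15+1+17 = 38.
By Pick's theorem I = A − B/2 + 1 = 240 − 38/2 + 1 = 222.

222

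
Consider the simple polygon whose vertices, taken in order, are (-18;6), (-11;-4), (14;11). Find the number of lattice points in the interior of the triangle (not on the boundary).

The shoelace formula gives twice the area as |[(-18)·(-4) − (-11)·6] + [(-11)·11 − 14·(-4)] + [14·6 − (-18)·11]| = 355, so the area is 355/2.
Summing gcd(|Δx|,|Δy|) over the edges gives the boundary count: gcd(7,10) + gcd(25,15) + gcd(32,5) = 1+5+1 = 7.
Pick's theorem gives I = A − B/2 + 1 = 355/2 − 7/2 + 1 = 175.

175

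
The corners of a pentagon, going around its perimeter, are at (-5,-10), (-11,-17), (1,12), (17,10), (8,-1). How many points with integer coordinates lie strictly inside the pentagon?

256

The shoelace formula gives twice the area as |[(-5)·(-17) − (-11)·(-10)] + [(-11)·12 − 1·(-17)] + [1·10 − 17·12] + [17·(-1) − 8·10] + [8·(-10) − (-5)·(-1)]| = 516, so the area is 258.
Along each edge there are gcd(|Δx|,|Δy|)+1 lattice points, so counting each shared vertex once the boundary has gcd(6,7) + gcd(12,29) + gcd(16,2) + gcd(9,11) + gcd(13,9) = 1+1+2+1+1 = 6.
By Pick's theorem A = I + B/2 − 1, so I = 258 − 6/2 + 1 = 256.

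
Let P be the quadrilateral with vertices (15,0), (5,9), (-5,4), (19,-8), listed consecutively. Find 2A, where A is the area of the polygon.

284

Using the shoelace formula, 2A = |[15·9 − 5·0] + [5·4 − (-5)·9] + [(-5)·(-8) − 19·4] + [19·0 − 15·(-8)]| = 284, so the area is 142.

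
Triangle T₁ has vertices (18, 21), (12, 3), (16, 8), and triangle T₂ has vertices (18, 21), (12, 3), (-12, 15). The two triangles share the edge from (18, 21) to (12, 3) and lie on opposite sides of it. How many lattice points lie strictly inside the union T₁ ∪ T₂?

264

The union is the simple quadrilateral with vertices (18, 21), (16, 8), (12, 3), (-12, 15) in order.
Using the shoelace formula, 2A = |[18·8 − 16·21] + [16·3 − 12·8] + [12·15 − (-12)·3] + [(-12)·21 − 18·15]| = 546, so the area is 273.
Along each edge there are gcd(|Δx|,|Δy|)+1 lattice points, so counting each shared vertex once the boundary has gcd(2,13) + gcd(4,5) + gcd(24,12) + gcd(30,6) = 1+1+12+6 = 20.
By Pick's theorem I = A − B/2 + 1 = 273 − 20/2 + 1 = 264.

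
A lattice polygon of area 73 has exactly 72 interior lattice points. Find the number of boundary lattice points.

Pick's theorem gives A = I + B/2 − 1, so B = 2(A − I + 1) = 2(73 − 72 + 1) = 4.

4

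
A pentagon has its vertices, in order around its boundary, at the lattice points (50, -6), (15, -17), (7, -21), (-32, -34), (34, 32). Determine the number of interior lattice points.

The shoelace formula gives twice the area as |(50·(-17) − 15·(-6)) + (15·(-21) − 7·(-17)) + (7·(-34) − (-32)·(-21)) + ((-32)·32 − 34·(-34)) + (34·(-6) − 50·32)| = 3538, so the area is 1769.
Summing gcd(|Δx|,|Δy|) over the edges gives the boundary count: gcd(35,11) + gcd(8,4) + gcd(39,13) + gcd(66,66) + gcd(16,38) = 1+4+13+66+2 = 86.
Pick's theorem gives I = A − B/2 + 1 = 1769 − 86/2 + 1 = 1727.

1727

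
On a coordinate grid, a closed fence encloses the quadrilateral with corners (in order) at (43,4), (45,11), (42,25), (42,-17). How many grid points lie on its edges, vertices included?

45

The number of boundary lattice points is Σ gcd(|Δx|,|Δy|) = gcd(2,7) + gcd(3,14) + gcd(0,42) + gcd(1,21) = 1+1+42+1 = 45.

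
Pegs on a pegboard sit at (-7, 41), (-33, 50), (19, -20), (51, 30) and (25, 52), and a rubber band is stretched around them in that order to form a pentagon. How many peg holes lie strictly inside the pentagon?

By the shoelace formula, twice the signed area is |((-7)·50 − (-33)·41) + ((-33)·(-20) − 19·50) + (19·30 − 51·(-20)) + (51·52 − 25·30) + (25·41 − (-7)·52)| = 5594, so the area is 2797.
Summing gcd(|Δx|,|Δy|) over the edges gives the boundary count: gcd(26,9) + gcd(52,70) + gcd(32,50) + gcd(26,22) + gcd(32,11) = 1+2+2+2+1 = 8.
Pick's theorem gives I = A − B/2 + 1 = 2797 − 8/2 + 1 = 2794.

2794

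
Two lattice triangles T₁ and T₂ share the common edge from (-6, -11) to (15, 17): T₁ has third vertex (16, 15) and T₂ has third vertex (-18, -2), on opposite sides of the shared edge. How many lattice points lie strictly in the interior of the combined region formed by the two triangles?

The union is the simple quadrilateral with vertices (-6, -11), (16, 15), (15, 17), (-18, -2) in order.
The shoelace formula gives twice the area as |[(-6)·15 − 16·(-11)] + [16·17 − 15·15] + [15·(-2) − (-18)·17] + [(-18)·(-11) − (-6)·(-2)]| = 595, so the area is 297.5.
The number of boundary lattice points is Σ gcd(|Δx|,|Δy|) = gcd(22,26) + gcd(1,2) + gcd(33,19) + gcd(12,9) = 2+1+1+3 = 7.
By Pick's theorem I = A − B/2 + 1 = 297.5 − 7/2 + 1 = 295.

295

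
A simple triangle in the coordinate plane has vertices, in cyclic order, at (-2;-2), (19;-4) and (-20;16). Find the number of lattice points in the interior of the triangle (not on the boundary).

Using the shoelace formula, 2A = |((-2)·(-4) − 19·(-2)) + (19·16 − (-20)·(-4)) + ((-20)·(-2) − (-2)·16)| = 342, so the area is 171.
Summing gcd(|Δx|,|Δy|) over the edges gives the boundary count: gcd(21,2) + gcd(39,20) + gcd(18,18) = 1+1+18 = 20.
Pick's theorem gives I = A − B/2 + 1 = 171 − 20/2 + 1 = 162.

162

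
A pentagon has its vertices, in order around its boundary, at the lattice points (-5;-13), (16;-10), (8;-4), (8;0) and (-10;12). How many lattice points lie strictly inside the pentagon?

287

The shoelace formula gives twice the area as |((-5)·(-10) − 16·(-13)) + (16·(-4) − 8·(-10)) + (8·0 − 8·(-4)) + (8·12 − (-10)·0) + ((-10)·(-13) − (-5)·12)| = 592, so the area is 296.
The number of boundary lattice points is Σ gcd(|Δx|,|Δy|) = gcd(21,3) + gcd(8,6) + gcd(0,4) + gcd(18,12) + gcd(5,25) = 3+2+4+6+5 = 20.
Pick's theorem gives I = A − B/2 + 1 = 296 − 20/2 + 1 = 287.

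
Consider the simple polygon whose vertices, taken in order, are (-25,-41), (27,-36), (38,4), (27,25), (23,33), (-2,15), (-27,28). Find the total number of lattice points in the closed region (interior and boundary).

By the shoelace formula, twice the signed area is |[(-25)·(-36) − 27·(-41)] + [27·4 − 38·(-36)] + [38·25 − 27·4] + [27·33 − 23·25] + [23·15 − (-2)·33] + [(-2)·28 − (-27)·15] + [(-27)·(-41) − (-25)·28]| = 7208, so the area is 3604.
The number of boundary lattice points is Σ gcd(|Δx|,|Δy|) = gcd(52,5) + gcd(11,40) + gcd(11,21) + gcd(4,8) + gcd(25,18) + gcd(25,13) + gcd(2,69) = 1+1+1+4+1+1+1 = 10.
Pick's theorem gives I = A − B/2 + 1 = 3604 − 10/2 + 1 = 3600, so the closed region contains I + B = 3600 + 10 = 3610 lattice points.

3610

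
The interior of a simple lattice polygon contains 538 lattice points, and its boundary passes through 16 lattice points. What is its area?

545

Pick's theorem states A = I + B/2 − 1, so A = 538 + 16/2 − 1 = 545.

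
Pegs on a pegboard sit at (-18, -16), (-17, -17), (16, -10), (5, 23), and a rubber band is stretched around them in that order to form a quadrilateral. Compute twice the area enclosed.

The shoelace formula gives twice the area as |((-18)·(-17) − (-17)·(-16)) + ((-17)·(-10) − 16·(-17)) + (16·23 − 5·(-10)) + (5·(-16) − (-18)·23)| = 1228, so the area is 614.

1228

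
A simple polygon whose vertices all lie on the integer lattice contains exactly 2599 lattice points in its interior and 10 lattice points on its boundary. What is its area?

Pick's theorem states A = I + B/2 − 1, so A = 2599 + 10/2 − 1 = 2603.

2603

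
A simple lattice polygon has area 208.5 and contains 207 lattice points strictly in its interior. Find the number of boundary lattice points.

5

Pick's theorem gives A = I + B/2 − 1, so B = 2(A − I + 1) = 2(208.5 − 207 + 1) = 5.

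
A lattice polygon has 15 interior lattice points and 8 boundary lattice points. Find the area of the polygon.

18

By Pick's theorem, A = I + B/2 − 1 = 15 + 8/2 − 1 = 18.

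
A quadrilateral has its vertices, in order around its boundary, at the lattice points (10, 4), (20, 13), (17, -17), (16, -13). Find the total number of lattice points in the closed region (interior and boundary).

137

The shoelace formula gives twice the area as |[10·13 − 20·4] + [20·(-17) − 17·13] + [17·(-13) − 16·(-17)] + [16·4 − 10·(-13)]| = 266, so the area is 133.
Summing gcd(|Δx|,|Δy|) over the edges gives the boundary count: gcd(10,9) + gcd(3,30) + gcd(1,4) + gcd(6,17) = 1+3+1+1 = 6.
Pick's theorem gives I = A − B/2 + 1 = 133 − 6/2 + 1 = 131, so the closed region contains I + B = 131 + 6 = 137 lattice points.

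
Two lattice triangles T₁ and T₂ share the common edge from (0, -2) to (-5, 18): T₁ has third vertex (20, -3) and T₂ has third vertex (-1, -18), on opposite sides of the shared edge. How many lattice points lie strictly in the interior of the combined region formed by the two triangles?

The union is the simple quadrilateral with vertices (0, -2), (20, -3), (-5, 18), (-1, -18) in order.
The shoelace formula gives twice the area as |[0·(-3) − 20·(-2)] + [20·18 − (-5)·(-3)] + [(-5)·(-18) − (-1)·18] + [(-1)·(-2) − 0·(-18)]| = 495, so the area is 495/2.
Along each edge there are gcd(|Δx|,|Δy|)+1 lattice points, so counting each shared vertex once the boundary has gcd(20,1) + gcd(25,21) + gcd(4,36) + gcd(1,16) = 1+1+4+1 = 7.
By Pick's theorem I = A − B/2 + 1 = 495/2 − 7/2 + 1 = 245.

245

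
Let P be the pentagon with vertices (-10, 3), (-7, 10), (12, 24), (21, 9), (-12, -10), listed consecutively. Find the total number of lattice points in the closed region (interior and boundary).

505

The shoelace formula gives twice the area as |((-10)·10 − (-7)·3) + ((-7)·24 − 12·10) + (12·9 − 21·24) + (21·(-10) − (-12)·9) + ((-12)·3 − (-10)·(-10))| = 1001, so the area is 500.5.
Along each edge there are gcd(|Δx|,|Δy|)+1 lattice points, so counting each shared vertex once the boundary has gcd(3,7) + gcd(19,14) + gcd(9,15) + gcd(33,19) + gcd(2,13) = 1+1+3+1+1 = 7.
Pick's theorem gives I = A − B/2 + 1 = 500.5 − 7/2 + 1 = 498, so the closed region contains I + B = 498 + 7 = 505 lattice points.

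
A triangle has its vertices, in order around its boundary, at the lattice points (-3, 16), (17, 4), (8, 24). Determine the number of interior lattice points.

Using the shoelace formula, 2A = |((-3)·4 − 17·16) + (17·24 − 8·4) + (8·16 − (-3)·24)| = 292, so the area is 146.
Summing gcd(|Δx|,|Δy|) over the edges gives the boundary count: gcd(20,12) + gcd(9,20) + gcd(11,8) = 4+1+1 = 6.
Pick's theorem gives I = A − B/2 + 1 = 146 − 6/2 + 1 = 144.

144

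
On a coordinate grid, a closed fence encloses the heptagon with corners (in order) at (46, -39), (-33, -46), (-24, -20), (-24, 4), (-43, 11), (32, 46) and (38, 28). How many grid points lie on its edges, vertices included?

39

Along each edge there are gcd(|Δx|,|Δy|)+1 lattice points, so counting each shared vertex once the boundary has gcd(79,7) + gcd(9,26) + gcd(0,24) + gcd(19,7) + gcd(75,35) + gcd(6,18) + gcd(8,67) = 1+1+24+1+5+6+1 = 39.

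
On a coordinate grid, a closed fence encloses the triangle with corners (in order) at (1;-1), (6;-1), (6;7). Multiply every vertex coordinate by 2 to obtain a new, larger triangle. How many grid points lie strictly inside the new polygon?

67

Using the shoelace formula, 2A = |[1·(-1) − 6·(-1)] + [6·7 − 6·(-1)] + [6·(-1) − 1·7]| = 40, so the area is 20.
The number of boundary lattice points is Σ gcd(|Δx|,|Δy|) = gcd(5,0) + gcd(0,8) + gcd(5,8) = 5+8+1 = 14.
Scaling by 2 multiplies the area by 2² = 4 (so the new area is 80) and multiplies the boundary lattice-point count by 2, giving 28.
By Pick's theorem, the interior count of the dilated polygon is 80 − 28/2 + 1 = 67.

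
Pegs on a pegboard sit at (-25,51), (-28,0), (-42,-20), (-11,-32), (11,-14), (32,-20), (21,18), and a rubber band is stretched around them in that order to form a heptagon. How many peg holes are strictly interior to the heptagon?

3176

The shoelace formula gives twice the area as |((-25)·0 − (-28)·51) + ((-28)·(-20) − (-42)·0) + ((-42)·(-32) − (-11)·(-20)) + ((-11)·(-14) − 11·(-32)) + (11·(-20) − 32·(-14)) + (32·18 − 21·(-20)) + (21·51 − (-25)·18)| = 6363, so the area is 6363/2.
Summing gcd(|Δx|,|Δy|) over the edges gives the boundary count: gcd(3,51) + gcd(14,20) + gcd(31,12) + gcd(22,18) + gcd(21,6) + gcd(11,38) + gcd(46,33) = 3+2+1+2+3+1+1 = 13.
Pick's theorem gives I = A − B/2 + 1 = 6363/2 − 13/2 + 1 = 3176.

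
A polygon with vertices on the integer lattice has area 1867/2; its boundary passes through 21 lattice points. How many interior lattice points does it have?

From Pick's theorem, I = A − B/2 + 1 = 1867/2 − 21/2 + 1 = 924.

924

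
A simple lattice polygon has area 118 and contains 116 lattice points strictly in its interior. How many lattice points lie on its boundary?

Pick's theorem gives A = I + B/2 − 1, so B = 2(A − I + 1) = 2(118 − 116 + 1) = 6.

6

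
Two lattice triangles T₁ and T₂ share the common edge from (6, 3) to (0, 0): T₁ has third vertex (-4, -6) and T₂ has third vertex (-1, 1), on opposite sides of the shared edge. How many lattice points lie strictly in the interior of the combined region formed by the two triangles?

15

The union is the simple quadrilateral with vertices (6, 3), (-4, -6), (0, 0), (-1, 1) in order.
By the shoelace formula, twice the signed area is |[6·(-6) − (-4)·3] + [(-4)·0 − 0·(-6)] + [0·1 − (-1)·0] + [(-1)·3 − 6·1]| = 33, so the area is 33/2.
The number of boundary lattice points is Σ gcd(|Δx|,|Δy|) = gcd(10,9) + gcd(4,6) + gcd(1,1) + gcd(7,2) = 1+2+1+1 = 5.
By Pick's theorem I = A − B/2 + 1 = 33/2 − 5/2 + 1 = 15.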